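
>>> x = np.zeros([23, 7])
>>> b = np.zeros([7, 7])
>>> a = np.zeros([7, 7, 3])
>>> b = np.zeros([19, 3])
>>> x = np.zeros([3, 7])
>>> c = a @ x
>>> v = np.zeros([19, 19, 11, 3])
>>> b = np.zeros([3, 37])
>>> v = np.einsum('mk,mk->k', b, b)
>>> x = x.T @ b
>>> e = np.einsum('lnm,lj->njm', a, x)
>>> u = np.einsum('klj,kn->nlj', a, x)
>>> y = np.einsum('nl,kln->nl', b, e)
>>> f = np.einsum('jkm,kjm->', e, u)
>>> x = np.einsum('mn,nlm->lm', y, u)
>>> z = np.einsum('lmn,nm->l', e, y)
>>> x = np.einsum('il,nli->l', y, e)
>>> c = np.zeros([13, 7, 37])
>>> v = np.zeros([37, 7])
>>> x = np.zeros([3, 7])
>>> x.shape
(3, 7)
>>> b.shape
(3, 37)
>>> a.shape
(7, 7, 3)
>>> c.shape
(13, 7, 37)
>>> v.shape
(37, 7)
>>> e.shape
(7, 37, 3)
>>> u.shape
(37, 7, 3)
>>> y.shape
(3, 37)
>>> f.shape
()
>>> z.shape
(7,)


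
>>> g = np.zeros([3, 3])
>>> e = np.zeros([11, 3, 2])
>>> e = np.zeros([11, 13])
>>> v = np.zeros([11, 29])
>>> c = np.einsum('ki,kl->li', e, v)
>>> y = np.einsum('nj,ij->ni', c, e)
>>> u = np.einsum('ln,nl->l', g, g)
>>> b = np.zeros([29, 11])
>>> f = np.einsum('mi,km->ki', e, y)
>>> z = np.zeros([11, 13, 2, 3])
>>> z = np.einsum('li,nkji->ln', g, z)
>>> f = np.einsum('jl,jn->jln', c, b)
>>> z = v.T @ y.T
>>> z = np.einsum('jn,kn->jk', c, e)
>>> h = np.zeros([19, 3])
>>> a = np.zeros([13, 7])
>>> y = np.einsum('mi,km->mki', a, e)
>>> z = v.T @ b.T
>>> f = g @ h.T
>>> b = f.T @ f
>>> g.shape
(3, 3)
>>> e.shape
(11, 13)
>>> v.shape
(11, 29)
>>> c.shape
(29, 13)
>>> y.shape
(13, 11, 7)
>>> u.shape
(3,)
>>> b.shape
(19, 19)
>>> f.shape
(3, 19)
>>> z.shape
(29, 29)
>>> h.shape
(19, 3)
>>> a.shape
(13, 7)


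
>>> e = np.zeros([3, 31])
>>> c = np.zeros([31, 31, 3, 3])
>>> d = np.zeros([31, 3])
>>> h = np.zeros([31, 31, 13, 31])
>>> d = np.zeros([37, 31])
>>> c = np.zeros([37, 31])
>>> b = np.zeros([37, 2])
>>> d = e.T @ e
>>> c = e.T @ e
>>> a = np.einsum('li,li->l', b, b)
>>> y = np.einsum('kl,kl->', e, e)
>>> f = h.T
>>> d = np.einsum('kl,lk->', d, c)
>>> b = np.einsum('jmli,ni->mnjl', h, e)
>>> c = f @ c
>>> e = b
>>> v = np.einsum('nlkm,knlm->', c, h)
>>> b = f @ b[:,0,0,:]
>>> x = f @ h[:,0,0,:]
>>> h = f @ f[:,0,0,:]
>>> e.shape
(31, 3, 31, 13)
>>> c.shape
(31, 13, 31, 31)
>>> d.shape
()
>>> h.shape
(31, 13, 31, 31)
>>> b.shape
(31, 13, 31, 13)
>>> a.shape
(37,)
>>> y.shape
()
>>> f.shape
(31, 13, 31, 31)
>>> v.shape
()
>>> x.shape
(31, 13, 31, 31)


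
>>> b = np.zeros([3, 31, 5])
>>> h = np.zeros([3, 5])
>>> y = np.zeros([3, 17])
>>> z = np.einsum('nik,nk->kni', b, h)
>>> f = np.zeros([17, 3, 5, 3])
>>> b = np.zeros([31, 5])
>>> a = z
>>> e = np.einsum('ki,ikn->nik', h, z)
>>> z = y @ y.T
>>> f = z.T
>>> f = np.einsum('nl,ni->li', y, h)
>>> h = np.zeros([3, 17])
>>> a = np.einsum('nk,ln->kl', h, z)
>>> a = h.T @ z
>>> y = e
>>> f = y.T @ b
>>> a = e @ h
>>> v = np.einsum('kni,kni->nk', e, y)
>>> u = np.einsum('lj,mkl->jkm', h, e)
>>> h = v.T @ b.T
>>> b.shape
(31, 5)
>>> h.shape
(31, 31)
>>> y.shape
(31, 5, 3)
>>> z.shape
(3, 3)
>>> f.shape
(3, 5, 5)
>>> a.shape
(31, 5, 17)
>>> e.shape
(31, 5, 3)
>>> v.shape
(5, 31)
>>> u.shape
(17, 5, 31)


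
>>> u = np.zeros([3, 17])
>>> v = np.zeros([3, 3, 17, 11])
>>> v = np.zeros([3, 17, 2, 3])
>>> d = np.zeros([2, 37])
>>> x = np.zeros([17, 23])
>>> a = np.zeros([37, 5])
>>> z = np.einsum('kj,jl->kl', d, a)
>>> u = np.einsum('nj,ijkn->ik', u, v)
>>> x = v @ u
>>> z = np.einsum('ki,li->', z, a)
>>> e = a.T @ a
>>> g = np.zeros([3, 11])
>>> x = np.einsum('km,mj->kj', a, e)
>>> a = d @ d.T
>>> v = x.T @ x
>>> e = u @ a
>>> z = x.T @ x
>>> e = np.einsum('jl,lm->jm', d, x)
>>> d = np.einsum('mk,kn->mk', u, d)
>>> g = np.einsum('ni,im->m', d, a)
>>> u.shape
(3, 2)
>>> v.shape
(5, 5)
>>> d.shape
(3, 2)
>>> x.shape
(37, 5)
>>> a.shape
(2, 2)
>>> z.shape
(5, 5)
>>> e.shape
(2, 5)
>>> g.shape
(2,)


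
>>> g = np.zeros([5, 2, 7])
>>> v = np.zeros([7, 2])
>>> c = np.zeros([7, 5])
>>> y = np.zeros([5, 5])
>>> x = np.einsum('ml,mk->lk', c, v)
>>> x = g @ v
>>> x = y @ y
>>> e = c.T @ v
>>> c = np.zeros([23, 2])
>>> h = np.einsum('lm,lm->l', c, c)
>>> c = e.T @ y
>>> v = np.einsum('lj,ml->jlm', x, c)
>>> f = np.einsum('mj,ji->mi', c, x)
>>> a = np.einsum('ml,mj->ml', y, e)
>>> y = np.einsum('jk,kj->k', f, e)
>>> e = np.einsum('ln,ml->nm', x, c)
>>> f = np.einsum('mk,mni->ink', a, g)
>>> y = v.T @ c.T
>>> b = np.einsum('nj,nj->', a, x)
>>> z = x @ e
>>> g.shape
(5, 2, 7)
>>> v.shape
(5, 5, 2)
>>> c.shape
(2, 5)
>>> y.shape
(2, 5, 2)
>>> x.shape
(5, 5)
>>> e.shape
(5, 2)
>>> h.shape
(23,)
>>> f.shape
(7, 2, 5)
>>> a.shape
(5, 5)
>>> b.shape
()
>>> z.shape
(5, 2)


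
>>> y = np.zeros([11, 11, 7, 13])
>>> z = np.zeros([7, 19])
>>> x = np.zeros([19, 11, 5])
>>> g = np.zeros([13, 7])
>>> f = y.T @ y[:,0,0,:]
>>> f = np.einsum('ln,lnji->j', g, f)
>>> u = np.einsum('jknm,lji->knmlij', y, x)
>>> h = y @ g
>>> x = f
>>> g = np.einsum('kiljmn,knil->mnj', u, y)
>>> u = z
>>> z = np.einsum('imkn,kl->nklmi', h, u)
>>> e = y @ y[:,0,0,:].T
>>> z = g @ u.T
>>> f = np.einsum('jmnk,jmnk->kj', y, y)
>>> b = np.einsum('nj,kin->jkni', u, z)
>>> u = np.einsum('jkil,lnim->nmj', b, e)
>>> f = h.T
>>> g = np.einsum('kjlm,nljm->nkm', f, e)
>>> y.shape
(11, 11, 7, 13)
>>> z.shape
(5, 11, 7)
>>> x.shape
(11,)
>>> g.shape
(11, 7, 11)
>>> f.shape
(7, 7, 11, 11)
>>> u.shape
(11, 11, 19)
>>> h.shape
(11, 11, 7, 7)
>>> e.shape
(11, 11, 7, 11)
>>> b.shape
(19, 5, 7, 11)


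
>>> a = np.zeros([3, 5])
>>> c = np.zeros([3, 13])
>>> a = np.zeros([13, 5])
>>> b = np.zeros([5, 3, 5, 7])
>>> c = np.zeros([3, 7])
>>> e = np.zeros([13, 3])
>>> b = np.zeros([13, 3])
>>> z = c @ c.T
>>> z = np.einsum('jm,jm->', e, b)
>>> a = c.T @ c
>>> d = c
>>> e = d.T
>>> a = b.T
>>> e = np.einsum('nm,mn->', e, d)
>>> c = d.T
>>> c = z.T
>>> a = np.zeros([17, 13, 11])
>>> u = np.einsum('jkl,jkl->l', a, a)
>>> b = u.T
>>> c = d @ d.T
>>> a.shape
(17, 13, 11)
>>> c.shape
(3, 3)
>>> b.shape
(11,)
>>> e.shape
()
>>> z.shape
()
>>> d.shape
(3, 7)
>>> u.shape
(11,)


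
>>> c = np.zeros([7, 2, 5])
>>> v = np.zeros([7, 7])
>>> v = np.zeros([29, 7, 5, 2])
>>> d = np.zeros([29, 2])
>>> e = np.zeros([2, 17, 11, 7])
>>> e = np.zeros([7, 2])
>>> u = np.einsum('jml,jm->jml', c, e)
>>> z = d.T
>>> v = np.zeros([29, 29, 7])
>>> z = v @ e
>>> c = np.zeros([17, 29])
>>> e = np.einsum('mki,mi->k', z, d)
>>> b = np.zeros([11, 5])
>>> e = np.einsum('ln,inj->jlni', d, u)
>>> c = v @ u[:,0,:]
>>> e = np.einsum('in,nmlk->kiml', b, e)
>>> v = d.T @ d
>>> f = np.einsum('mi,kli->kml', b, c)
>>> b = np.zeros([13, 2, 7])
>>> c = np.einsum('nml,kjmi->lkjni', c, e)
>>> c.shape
(5, 7, 11, 29, 2)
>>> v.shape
(2, 2)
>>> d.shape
(29, 2)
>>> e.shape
(7, 11, 29, 2)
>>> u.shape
(7, 2, 5)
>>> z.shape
(29, 29, 2)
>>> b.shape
(13, 2, 7)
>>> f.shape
(29, 11, 29)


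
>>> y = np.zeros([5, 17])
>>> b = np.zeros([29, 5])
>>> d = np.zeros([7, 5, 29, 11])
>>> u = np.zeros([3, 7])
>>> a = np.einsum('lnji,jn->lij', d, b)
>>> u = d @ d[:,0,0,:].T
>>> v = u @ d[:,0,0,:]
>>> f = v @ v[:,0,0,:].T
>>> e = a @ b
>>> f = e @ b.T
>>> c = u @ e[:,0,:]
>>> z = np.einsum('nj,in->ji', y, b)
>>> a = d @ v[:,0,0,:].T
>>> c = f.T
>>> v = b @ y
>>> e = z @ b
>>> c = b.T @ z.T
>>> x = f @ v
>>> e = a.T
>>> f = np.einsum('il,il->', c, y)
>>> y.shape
(5, 17)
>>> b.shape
(29, 5)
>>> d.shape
(7, 5, 29, 11)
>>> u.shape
(7, 5, 29, 7)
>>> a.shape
(7, 5, 29, 7)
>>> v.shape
(29, 17)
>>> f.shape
()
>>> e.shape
(7, 29, 5, 7)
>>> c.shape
(5, 17)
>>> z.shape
(17, 29)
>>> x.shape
(7, 11, 17)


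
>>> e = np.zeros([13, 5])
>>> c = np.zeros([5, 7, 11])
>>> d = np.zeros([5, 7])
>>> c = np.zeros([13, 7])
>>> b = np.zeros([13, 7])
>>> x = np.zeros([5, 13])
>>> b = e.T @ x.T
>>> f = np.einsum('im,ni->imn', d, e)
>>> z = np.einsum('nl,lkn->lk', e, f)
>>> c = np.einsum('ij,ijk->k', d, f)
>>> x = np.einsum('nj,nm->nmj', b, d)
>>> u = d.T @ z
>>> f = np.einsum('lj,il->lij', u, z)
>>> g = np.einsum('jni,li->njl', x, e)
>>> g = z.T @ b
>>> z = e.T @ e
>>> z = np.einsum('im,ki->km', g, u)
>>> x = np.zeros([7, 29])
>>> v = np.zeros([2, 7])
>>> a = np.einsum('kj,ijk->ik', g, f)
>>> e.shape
(13, 5)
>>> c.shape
(13,)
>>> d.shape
(5, 7)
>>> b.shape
(5, 5)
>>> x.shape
(7, 29)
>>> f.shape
(7, 5, 7)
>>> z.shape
(7, 5)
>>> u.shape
(7, 7)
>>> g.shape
(7, 5)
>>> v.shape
(2, 7)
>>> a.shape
(7, 7)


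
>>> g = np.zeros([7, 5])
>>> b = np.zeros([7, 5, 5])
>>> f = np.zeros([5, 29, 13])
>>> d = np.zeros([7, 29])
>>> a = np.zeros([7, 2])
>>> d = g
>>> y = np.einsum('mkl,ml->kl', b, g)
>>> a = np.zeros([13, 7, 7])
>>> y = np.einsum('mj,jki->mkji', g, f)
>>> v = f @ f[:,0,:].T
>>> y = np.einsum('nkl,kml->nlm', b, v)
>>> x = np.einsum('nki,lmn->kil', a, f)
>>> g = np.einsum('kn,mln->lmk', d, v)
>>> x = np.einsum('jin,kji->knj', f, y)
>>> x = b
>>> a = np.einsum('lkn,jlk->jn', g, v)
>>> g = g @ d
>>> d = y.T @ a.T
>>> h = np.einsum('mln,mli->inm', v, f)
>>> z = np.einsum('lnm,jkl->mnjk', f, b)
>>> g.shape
(29, 5, 5)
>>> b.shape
(7, 5, 5)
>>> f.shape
(5, 29, 13)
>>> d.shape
(29, 5, 5)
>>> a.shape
(5, 7)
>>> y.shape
(7, 5, 29)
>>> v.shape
(5, 29, 5)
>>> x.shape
(7, 5, 5)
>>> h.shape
(13, 5, 5)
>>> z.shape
(13, 29, 7, 5)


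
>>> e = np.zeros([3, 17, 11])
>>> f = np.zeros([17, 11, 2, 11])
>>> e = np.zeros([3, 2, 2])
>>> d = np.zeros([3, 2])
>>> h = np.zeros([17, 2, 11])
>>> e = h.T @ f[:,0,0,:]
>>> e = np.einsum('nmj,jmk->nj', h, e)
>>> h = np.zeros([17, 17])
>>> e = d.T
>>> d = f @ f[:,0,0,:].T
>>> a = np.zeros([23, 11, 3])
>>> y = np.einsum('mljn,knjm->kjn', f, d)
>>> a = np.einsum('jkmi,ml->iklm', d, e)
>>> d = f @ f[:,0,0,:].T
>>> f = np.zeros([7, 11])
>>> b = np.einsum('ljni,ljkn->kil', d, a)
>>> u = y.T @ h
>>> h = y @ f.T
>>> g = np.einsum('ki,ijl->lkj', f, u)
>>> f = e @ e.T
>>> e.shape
(2, 3)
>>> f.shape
(2, 2)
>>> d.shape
(17, 11, 2, 17)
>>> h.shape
(17, 2, 7)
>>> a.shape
(17, 11, 3, 2)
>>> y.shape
(17, 2, 11)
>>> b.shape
(3, 17, 17)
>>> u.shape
(11, 2, 17)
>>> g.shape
(17, 7, 2)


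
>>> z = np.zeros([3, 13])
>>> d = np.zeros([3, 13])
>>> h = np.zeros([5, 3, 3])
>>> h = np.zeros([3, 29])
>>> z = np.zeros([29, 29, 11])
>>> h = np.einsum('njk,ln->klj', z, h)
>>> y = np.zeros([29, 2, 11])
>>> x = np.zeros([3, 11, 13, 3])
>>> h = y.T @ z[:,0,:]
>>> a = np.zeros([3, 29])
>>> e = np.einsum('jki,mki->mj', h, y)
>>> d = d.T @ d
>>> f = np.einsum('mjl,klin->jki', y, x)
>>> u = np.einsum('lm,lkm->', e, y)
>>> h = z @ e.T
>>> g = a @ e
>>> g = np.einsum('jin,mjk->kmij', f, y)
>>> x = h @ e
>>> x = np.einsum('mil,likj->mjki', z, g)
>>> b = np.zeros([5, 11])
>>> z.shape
(29, 29, 11)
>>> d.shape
(13, 13)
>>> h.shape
(29, 29, 29)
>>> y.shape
(29, 2, 11)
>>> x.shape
(29, 2, 3, 29)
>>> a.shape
(3, 29)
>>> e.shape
(29, 11)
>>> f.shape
(2, 3, 13)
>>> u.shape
()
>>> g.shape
(11, 29, 3, 2)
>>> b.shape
(5, 11)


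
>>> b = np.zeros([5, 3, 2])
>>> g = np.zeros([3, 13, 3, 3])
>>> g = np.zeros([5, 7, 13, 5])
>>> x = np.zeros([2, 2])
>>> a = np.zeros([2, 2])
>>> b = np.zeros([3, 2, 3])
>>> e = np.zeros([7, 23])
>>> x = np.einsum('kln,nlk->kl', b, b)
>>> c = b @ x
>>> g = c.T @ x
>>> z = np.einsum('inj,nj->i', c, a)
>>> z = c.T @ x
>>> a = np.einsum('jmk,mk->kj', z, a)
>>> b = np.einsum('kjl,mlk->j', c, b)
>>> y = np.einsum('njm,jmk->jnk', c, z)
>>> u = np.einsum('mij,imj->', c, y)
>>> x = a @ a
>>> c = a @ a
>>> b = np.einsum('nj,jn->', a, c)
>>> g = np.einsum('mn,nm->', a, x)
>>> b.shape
()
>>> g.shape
()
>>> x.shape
(2, 2)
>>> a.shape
(2, 2)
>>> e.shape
(7, 23)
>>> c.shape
(2, 2)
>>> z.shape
(2, 2, 2)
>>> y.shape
(2, 3, 2)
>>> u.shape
()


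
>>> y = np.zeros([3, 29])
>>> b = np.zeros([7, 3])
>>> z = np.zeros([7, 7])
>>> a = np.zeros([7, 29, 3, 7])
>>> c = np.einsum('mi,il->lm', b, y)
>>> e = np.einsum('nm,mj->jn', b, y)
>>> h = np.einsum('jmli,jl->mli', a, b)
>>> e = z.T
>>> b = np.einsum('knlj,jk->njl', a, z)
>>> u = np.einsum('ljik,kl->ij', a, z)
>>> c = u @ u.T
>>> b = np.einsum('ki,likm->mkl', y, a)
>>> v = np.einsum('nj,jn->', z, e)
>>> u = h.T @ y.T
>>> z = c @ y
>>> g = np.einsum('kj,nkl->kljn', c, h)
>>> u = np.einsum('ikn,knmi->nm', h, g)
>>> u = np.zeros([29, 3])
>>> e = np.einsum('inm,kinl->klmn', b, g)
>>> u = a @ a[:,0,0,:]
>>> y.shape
(3, 29)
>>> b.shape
(7, 3, 7)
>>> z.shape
(3, 29)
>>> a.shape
(7, 29, 3, 7)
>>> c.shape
(3, 3)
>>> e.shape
(3, 29, 7, 3)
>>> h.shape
(29, 3, 7)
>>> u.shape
(7, 29, 3, 7)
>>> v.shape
()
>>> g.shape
(3, 7, 3, 29)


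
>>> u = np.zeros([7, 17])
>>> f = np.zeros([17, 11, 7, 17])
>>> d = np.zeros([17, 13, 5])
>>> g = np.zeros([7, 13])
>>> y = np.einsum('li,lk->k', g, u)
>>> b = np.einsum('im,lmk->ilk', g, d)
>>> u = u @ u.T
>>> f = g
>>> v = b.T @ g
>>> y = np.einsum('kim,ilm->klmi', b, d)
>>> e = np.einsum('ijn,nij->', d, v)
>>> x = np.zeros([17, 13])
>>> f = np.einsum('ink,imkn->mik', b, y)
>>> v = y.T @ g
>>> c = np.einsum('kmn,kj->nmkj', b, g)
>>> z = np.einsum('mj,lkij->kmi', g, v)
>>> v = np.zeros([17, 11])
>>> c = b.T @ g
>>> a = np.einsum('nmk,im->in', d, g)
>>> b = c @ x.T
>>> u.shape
(7, 7)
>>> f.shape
(13, 7, 5)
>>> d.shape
(17, 13, 5)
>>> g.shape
(7, 13)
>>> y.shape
(7, 13, 5, 17)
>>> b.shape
(5, 17, 17)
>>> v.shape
(17, 11)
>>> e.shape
()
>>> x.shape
(17, 13)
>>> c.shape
(5, 17, 13)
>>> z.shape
(5, 7, 13)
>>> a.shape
(7, 17)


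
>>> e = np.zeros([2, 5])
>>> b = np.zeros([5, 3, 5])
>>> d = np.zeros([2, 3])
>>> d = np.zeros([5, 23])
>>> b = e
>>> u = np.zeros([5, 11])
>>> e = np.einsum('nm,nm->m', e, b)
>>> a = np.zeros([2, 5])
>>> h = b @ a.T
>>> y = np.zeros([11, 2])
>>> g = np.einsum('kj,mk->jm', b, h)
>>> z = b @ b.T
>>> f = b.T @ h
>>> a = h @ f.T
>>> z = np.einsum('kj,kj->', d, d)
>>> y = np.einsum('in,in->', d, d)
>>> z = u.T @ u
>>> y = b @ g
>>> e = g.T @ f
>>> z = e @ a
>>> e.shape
(2, 2)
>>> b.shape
(2, 5)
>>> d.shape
(5, 23)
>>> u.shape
(5, 11)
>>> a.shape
(2, 5)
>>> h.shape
(2, 2)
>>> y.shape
(2, 2)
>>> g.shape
(5, 2)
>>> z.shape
(2, 5)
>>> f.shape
(5, 2)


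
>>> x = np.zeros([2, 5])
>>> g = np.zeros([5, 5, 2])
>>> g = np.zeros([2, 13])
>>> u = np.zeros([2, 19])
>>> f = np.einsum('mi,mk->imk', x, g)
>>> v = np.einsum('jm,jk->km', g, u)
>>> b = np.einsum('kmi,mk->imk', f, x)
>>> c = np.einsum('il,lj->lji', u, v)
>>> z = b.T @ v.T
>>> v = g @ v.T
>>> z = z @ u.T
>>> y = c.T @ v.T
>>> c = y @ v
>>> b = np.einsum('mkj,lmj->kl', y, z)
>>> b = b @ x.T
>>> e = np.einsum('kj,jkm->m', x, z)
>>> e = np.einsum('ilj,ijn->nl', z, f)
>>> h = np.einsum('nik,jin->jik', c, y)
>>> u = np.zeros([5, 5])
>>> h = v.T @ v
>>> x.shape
(2, 5)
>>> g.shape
(2, 13)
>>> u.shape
(5, 5)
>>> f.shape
(5, 2, 13)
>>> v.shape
(2, 19)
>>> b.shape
(13, 2)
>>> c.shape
(2, 13, 19)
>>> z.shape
(5, 2, 2)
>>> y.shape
(2, 13, 2)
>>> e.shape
(13, 2)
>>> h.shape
(19, 19)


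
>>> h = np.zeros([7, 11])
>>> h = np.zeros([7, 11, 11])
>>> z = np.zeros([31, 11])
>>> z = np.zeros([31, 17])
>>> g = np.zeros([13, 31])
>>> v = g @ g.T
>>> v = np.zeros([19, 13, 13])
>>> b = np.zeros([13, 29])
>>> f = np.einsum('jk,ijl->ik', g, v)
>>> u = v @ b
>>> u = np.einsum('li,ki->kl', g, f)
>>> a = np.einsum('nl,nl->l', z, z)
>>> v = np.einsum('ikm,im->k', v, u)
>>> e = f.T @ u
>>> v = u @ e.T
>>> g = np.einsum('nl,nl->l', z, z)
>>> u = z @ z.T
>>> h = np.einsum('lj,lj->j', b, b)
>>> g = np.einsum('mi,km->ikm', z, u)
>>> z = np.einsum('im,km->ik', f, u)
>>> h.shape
(29,)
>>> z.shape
(19, 31)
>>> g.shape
(17, 31, 31)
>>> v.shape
(19, 31)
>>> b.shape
(13, 29)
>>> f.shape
(19, 31)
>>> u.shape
(31, 31)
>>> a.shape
(17,)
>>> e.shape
(31, 13)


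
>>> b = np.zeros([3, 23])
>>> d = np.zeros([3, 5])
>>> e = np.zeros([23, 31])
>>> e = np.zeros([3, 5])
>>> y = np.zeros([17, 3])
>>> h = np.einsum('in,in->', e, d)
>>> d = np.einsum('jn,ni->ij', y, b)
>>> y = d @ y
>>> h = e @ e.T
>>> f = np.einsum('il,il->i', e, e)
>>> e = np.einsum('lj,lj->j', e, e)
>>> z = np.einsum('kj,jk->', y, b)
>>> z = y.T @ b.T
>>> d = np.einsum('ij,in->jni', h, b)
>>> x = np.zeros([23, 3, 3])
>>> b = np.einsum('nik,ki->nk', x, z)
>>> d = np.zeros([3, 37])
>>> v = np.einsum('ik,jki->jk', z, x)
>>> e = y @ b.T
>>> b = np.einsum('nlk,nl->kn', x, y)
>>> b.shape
(3, 23)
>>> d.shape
(3, 37)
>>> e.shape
(23, 23)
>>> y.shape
(23, 3)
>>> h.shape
(3, 3)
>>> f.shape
(3,)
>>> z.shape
(3, 3)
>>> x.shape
(23, 3, 3)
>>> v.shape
(23, 3)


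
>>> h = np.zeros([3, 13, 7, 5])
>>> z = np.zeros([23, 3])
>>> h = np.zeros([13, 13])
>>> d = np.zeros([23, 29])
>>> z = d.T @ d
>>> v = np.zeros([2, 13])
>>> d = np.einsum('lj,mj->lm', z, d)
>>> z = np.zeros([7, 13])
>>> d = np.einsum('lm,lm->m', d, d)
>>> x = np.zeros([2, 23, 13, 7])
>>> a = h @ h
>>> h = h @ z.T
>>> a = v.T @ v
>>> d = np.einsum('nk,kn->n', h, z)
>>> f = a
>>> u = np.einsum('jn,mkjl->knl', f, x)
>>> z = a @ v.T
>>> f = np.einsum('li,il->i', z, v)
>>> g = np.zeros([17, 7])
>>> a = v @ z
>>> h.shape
(13, 7)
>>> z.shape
(13, 2)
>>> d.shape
(13,)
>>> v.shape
(2, 13)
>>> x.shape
(2, 23, 13, 7)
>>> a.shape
(2, 2)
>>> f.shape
(2,)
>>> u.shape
(23, 13, 7)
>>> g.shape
(17, 7)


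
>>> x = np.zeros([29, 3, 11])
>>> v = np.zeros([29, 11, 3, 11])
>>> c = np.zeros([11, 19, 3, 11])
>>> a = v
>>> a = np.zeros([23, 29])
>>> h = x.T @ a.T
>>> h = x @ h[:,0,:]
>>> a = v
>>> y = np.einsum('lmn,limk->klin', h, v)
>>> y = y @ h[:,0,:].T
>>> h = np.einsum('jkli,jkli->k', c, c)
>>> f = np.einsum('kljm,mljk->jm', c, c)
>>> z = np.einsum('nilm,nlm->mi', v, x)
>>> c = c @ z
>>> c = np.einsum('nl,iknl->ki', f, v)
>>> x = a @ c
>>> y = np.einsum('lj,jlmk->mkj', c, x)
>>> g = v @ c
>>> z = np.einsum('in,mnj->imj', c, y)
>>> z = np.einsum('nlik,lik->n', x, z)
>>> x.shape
(29, 11, 3, 29)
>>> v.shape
(29, 11, 3, 11)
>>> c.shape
(11, 29)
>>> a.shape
(29, 11, 3, 11)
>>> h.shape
(19,)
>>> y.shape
(3, 29, 29)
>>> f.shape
(3, 11)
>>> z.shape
(29,)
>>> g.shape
(29, 11, 3, 29)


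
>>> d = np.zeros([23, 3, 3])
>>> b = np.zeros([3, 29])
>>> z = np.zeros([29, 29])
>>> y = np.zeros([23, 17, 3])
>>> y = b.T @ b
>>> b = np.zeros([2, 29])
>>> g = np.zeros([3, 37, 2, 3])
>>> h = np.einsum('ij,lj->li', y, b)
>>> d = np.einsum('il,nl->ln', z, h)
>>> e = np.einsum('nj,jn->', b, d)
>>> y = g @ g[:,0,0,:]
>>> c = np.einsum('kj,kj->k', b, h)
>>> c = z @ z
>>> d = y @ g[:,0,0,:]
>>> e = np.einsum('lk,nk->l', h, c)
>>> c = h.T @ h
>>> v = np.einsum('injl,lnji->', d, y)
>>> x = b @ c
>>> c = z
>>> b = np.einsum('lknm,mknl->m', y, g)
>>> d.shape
(3, 37, 2, 3)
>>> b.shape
(3,)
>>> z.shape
(29, 29)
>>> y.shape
(3, 37, 2, 3)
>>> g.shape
(3, 37, 2, 3)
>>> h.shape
(2, 29)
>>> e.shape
(2,)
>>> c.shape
(29, 29)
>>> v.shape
()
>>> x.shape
(2, 29)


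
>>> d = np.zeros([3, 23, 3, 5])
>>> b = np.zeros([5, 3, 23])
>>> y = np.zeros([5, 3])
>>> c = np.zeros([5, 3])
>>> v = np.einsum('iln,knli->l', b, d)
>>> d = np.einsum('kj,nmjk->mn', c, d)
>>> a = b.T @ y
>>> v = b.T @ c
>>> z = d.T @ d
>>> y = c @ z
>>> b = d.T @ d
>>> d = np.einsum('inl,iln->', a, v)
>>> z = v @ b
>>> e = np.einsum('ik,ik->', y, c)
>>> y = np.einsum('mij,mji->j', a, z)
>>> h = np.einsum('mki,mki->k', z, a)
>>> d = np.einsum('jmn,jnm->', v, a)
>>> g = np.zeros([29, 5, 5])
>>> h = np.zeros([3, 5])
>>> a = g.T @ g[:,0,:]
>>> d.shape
()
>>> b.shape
(3, 3)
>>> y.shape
(3,)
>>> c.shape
(5, 3)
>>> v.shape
(23, 3, 3)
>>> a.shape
(5, 5, 5)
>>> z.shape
(23, 3, 3)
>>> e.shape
()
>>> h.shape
(3, 5)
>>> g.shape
(29, 5, 5)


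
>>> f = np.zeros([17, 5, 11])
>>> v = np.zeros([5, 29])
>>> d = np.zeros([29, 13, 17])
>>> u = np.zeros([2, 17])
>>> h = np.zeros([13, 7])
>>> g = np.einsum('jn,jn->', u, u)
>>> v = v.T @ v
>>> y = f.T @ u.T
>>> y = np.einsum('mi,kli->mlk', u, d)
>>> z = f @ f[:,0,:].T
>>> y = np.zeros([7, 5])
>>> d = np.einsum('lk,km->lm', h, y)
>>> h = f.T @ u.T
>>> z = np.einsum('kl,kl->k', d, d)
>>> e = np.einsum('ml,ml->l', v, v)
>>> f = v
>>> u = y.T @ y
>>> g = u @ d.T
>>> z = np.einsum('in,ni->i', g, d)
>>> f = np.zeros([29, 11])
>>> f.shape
(29, 11)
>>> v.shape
(29, 29)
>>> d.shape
(13, 5)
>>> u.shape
(5, 5)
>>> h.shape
(11, 5, 2)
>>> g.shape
(5, 13)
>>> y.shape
(7, 5)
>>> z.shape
(5,)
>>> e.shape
(29,)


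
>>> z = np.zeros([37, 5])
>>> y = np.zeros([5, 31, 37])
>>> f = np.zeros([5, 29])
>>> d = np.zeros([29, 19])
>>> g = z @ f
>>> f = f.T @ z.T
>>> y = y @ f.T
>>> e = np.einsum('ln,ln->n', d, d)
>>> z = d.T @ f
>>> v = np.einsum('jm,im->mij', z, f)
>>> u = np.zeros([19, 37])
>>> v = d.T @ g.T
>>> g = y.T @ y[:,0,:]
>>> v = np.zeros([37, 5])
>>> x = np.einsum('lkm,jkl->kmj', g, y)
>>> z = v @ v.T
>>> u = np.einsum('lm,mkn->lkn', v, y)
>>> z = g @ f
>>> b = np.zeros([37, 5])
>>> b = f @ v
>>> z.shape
(29, 31, 37)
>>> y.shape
(5, 31, 29)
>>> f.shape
(29, 37)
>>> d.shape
(29, 19)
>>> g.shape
(29, 31, 29)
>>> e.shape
(19,)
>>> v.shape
(37, 5)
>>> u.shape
(37, 31, 29)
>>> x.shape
(31, 29, 5)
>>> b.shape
(29, 5)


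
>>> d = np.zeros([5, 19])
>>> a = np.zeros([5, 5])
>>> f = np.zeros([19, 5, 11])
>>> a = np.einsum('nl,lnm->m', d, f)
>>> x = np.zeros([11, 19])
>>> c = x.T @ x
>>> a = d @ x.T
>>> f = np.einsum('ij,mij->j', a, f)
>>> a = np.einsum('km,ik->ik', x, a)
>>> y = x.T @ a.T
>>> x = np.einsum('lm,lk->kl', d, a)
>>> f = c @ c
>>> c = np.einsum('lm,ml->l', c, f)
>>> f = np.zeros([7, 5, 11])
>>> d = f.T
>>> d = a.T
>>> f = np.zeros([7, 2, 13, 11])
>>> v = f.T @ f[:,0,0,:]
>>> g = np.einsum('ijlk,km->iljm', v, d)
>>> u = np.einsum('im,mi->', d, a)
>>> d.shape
(11, 5)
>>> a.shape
(5, 11)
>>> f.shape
(7, 2, 13, 11)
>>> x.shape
(11, 5)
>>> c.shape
(19,)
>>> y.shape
(19, 5)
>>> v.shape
(11, 13, 2, 11)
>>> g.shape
(11, 2, 13, 5)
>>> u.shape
()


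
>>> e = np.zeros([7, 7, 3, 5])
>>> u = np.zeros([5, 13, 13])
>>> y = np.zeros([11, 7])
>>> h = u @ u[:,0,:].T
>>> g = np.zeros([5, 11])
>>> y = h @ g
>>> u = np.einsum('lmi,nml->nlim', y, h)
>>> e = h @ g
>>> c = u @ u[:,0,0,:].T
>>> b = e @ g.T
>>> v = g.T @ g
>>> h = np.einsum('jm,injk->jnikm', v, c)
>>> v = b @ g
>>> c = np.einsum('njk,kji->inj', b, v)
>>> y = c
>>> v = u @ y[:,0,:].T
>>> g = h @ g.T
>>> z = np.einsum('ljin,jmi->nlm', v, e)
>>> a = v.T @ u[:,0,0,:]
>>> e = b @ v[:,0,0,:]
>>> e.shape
(5, 13, 11)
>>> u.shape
(5, 5, 11, 13)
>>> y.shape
(11, 5, 13)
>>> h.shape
(11, 5, 5, 5, 11)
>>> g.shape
(11, 5, 5, 5, 5)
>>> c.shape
(11, 5, 13)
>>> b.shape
(5, 13, 5)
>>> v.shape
(5, 5, 11, 11)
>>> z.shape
(11, 5, 13)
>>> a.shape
(11, 11, 5, 13)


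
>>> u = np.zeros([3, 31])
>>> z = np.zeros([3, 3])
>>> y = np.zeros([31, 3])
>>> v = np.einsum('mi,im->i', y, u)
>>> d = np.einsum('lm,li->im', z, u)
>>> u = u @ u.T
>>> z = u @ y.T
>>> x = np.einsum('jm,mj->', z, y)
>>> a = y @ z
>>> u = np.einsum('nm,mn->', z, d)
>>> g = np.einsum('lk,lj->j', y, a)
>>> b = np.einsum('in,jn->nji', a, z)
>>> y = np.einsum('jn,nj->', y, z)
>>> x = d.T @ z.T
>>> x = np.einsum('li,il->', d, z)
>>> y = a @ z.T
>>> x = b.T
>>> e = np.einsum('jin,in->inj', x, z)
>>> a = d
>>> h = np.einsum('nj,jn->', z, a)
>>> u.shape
()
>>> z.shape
(3, 31)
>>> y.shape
(31, 3)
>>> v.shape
(3,)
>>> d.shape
(31, 3)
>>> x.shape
(31, 3, 31)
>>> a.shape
(31, 3)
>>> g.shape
(31,)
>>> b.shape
(31, 3, 31)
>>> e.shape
(3, 31, 31)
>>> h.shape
()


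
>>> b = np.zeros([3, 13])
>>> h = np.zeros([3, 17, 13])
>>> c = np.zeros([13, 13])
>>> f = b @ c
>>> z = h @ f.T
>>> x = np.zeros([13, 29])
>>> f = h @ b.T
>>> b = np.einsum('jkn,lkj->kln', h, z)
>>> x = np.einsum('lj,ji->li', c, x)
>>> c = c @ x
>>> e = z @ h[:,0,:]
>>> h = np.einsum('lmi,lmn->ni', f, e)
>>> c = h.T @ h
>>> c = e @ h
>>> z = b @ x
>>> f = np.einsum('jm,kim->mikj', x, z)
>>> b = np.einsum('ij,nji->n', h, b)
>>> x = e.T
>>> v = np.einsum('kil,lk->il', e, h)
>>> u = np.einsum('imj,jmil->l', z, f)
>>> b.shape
(17,)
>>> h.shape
(13, 3)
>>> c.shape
(3, 17, 3)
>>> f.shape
(29, 3, 17, 13)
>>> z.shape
(17, 3, 29)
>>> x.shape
(13, 17, 3)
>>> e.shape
(3, 17, 13)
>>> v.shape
(17, 13)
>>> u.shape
(13,)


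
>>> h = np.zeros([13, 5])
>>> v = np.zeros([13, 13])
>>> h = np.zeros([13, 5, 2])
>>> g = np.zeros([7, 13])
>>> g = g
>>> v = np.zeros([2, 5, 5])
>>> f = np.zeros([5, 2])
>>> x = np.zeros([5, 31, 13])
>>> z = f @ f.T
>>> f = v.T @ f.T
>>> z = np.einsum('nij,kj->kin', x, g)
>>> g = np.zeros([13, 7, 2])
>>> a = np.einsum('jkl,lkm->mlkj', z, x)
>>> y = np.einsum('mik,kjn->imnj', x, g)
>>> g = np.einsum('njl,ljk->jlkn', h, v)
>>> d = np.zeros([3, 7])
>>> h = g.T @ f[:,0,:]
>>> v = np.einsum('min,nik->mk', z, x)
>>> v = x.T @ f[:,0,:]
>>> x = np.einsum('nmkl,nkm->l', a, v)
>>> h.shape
(13, 5, 2, 5)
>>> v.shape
(13, 31, 5)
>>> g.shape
(5, 2, 5, 13)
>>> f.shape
(5, 5, 5)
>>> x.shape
(7,)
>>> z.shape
(7, 31, 5)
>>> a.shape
(13, 5, 31, 7)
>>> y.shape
(31, 5, 2, 7)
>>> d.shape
(3, 7)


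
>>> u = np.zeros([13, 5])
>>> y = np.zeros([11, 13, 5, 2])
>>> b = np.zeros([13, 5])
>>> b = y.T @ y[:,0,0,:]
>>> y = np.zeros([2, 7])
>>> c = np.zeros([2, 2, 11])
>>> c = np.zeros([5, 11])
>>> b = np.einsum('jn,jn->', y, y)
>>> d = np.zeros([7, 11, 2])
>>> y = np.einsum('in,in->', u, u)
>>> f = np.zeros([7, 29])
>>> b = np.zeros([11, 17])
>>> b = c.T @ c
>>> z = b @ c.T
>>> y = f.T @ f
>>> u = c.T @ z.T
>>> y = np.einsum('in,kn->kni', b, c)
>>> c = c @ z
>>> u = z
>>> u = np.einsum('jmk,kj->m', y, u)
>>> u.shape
(11,)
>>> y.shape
(5, 11, 11)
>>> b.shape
(11, 11)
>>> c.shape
(5, 5)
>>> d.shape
(7, 11, 2)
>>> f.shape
(7, 29)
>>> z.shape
(11, 5)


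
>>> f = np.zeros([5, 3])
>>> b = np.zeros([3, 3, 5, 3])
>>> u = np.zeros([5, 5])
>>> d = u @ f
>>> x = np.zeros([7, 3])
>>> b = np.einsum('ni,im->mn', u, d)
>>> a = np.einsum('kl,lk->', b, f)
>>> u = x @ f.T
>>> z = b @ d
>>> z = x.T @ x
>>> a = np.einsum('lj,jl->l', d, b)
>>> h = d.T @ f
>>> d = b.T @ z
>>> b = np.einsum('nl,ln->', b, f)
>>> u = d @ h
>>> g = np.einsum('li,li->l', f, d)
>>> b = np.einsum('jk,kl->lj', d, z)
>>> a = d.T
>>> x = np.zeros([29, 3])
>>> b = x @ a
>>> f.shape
(5, 3)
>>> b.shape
(29, 5)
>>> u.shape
(5, 3)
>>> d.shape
(5, 3)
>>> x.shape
(29, 3)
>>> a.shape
(3, 5)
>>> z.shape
(3, 3)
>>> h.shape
(3, 3)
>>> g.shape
(5,)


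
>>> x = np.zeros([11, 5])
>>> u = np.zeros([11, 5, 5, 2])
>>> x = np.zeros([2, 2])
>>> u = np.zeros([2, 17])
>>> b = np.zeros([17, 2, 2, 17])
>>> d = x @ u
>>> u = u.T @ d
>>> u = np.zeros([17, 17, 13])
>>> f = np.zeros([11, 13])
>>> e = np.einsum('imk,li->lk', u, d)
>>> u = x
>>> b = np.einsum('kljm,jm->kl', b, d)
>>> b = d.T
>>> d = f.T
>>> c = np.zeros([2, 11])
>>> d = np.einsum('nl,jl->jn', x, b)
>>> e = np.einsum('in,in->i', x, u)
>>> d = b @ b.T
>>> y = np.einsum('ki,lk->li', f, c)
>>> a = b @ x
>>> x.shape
(2, 2)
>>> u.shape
(2, 2)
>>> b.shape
(17, 2)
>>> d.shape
(17, 17)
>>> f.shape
(11, 13)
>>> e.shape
(2,)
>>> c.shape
(2, 11)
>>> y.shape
(2, 13)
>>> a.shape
(17, 2)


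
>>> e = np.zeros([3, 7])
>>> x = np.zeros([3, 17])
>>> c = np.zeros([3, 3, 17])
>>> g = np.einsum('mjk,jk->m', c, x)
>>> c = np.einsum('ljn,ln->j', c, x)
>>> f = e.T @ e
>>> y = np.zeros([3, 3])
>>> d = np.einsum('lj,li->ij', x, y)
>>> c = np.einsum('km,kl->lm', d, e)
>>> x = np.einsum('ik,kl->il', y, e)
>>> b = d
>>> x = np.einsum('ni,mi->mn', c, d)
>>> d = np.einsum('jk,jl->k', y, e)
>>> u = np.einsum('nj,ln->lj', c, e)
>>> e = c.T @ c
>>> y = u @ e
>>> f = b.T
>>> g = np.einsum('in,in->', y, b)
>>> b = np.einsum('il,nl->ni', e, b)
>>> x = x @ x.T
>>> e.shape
(17, 17)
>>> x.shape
(3, 3)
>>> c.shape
(7, 17)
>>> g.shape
()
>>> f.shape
(17, 3)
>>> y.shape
(3, 17)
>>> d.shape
(3,)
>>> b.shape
(3, 17)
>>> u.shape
(3, 17)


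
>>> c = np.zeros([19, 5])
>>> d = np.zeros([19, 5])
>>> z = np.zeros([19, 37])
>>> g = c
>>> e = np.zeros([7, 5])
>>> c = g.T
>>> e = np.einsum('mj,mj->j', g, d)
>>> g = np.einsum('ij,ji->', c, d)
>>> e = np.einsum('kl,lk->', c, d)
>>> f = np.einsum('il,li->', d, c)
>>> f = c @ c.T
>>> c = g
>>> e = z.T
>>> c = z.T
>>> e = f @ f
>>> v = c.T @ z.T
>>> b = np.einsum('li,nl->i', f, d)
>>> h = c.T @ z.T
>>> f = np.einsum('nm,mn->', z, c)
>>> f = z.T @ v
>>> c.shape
(37, 19)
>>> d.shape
(19, 5)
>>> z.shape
(19, 37)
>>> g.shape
()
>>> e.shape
(5, 5)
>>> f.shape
(37, 19)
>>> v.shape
(19, 19)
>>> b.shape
(5,)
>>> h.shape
(19, 19)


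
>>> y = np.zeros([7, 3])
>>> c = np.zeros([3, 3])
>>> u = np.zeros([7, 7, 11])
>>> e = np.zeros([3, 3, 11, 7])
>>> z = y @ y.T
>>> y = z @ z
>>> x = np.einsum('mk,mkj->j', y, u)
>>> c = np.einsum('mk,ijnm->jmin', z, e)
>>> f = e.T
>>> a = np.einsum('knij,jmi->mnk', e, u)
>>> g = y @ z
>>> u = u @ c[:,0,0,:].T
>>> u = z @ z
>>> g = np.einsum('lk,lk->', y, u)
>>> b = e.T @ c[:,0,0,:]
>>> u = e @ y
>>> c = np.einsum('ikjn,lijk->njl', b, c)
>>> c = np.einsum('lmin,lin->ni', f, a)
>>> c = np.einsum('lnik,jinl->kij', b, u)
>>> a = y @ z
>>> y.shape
(7, 7)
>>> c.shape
(11, 3, 3)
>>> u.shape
(3, 3, 11, 7)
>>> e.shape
(3, 3, 11, 7)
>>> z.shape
(7, 7)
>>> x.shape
(11,)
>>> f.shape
(7, 11, 3, 3)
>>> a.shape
(7, 7)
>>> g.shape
()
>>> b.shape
(7, 11, 3, 11)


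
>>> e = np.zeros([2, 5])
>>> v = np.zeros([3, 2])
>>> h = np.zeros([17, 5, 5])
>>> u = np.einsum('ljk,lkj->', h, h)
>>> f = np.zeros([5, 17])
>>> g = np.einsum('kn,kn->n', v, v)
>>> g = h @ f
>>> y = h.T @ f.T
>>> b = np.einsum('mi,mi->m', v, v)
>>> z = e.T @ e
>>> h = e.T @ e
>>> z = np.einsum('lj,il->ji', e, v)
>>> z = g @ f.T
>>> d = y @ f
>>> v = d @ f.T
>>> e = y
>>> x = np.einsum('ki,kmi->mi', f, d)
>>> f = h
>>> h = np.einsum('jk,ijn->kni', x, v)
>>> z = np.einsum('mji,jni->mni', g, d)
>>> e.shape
(5, 5, 5)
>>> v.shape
(5, 5, 5)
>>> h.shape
(17, 5, 5)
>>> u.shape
()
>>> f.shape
(5, 5)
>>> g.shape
(17, 5, 17)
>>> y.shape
(5, 5, 5)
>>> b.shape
(3,)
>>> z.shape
(17, 5, 17)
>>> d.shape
(5, 5, 17)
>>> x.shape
(5, 17)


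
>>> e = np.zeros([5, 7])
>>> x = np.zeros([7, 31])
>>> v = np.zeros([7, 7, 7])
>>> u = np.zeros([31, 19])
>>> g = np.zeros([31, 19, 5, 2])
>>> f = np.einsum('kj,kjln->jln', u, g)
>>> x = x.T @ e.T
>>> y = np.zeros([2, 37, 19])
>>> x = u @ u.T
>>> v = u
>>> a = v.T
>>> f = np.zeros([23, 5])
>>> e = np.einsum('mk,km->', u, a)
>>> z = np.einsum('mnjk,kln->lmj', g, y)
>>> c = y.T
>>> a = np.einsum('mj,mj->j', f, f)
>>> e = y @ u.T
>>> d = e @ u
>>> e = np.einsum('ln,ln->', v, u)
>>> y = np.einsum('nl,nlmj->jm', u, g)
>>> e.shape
()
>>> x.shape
(31, 31)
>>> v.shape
(31, 19)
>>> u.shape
(31, 19)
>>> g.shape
(31, 19, 5, 2)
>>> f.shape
(23, 5)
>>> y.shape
(2, 5)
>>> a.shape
(5,)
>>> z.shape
(37, 31, 5)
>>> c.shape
(19, 37, 2)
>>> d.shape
(2, 37, 19)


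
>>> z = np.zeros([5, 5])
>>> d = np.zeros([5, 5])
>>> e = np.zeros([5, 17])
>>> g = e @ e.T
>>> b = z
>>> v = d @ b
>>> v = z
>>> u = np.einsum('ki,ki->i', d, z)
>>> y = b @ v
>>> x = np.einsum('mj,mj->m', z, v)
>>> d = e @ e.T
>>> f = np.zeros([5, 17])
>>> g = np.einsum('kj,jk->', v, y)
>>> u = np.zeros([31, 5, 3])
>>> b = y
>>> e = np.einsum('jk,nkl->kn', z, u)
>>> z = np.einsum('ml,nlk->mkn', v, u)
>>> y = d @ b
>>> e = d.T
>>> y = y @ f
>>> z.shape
(5, 3, 31)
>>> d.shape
(5, 5)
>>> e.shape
(5, 5)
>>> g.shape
()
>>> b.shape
(5, 5)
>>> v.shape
(5, 5)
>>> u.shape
(31, 5, 3)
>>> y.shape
(5, 17)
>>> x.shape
(5,)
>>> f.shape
(5, 17)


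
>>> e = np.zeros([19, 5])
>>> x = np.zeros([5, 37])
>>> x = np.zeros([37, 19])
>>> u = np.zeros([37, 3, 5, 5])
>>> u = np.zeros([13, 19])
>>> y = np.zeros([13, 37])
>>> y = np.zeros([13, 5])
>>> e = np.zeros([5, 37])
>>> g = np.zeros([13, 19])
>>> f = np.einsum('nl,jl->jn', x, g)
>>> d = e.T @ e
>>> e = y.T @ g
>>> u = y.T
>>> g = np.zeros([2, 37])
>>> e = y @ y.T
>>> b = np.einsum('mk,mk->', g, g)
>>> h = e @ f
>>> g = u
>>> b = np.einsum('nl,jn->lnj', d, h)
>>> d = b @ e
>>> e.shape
(13, 13)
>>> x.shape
(37, 19)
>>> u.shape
(5, 13)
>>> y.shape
(13, 5)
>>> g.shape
(5, 13)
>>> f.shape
(13, 37)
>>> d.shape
(37, 37, 13)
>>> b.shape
(37, 37, 13)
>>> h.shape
(13, 37)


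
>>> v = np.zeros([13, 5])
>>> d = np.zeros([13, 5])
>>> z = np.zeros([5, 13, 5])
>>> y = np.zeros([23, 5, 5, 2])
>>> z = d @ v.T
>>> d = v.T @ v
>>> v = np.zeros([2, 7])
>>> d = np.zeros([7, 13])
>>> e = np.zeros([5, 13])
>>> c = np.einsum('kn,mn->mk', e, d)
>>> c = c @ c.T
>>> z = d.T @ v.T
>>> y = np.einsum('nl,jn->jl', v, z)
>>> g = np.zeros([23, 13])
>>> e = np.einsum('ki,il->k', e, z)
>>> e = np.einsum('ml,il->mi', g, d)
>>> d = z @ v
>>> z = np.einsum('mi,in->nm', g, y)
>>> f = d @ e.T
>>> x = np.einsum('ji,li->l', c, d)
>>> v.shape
(2, 7)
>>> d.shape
(13, 7)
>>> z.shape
(7, 23)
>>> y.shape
(13, 7)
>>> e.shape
(23, 7)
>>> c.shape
(7, 7)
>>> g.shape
(23, 13)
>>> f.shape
(13, 23)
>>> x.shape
(13,)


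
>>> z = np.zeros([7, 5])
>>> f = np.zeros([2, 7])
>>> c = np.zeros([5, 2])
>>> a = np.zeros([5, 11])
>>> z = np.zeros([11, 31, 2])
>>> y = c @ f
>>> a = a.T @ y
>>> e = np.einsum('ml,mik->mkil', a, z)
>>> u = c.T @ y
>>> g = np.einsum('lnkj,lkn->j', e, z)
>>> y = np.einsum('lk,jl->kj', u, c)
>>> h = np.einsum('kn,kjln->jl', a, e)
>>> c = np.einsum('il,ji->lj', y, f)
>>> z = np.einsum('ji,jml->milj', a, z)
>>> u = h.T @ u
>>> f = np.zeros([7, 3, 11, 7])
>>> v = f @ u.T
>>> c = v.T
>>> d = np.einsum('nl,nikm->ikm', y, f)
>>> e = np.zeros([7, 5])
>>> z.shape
(31, 7, 2, 11)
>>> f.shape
(7, 3, 11, 7)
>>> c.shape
(31, 11, 3, 7)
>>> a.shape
(11, 7)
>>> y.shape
(7, 5)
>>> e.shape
(7, 5)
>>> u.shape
(31, 7)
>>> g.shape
(7,)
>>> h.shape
(2, 31)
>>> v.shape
(7, 3, 11, 31)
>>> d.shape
(3, 11, 7)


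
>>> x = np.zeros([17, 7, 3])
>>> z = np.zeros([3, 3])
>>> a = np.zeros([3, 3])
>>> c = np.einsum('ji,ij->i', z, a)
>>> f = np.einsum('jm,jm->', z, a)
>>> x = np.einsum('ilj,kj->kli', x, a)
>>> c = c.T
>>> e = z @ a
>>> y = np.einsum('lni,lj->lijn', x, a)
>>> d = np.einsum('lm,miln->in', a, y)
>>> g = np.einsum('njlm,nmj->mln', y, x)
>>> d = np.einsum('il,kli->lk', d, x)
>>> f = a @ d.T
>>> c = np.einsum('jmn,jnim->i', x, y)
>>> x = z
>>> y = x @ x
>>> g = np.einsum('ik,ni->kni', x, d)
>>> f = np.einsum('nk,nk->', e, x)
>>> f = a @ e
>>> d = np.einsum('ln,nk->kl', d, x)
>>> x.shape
(3, 3)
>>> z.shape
(3, 3)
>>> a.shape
(3, 3)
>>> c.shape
(3,)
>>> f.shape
(3, 3)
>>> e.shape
(3, 3)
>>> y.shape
(3, 3)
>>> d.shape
(3, 7)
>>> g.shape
(3, 7, 3)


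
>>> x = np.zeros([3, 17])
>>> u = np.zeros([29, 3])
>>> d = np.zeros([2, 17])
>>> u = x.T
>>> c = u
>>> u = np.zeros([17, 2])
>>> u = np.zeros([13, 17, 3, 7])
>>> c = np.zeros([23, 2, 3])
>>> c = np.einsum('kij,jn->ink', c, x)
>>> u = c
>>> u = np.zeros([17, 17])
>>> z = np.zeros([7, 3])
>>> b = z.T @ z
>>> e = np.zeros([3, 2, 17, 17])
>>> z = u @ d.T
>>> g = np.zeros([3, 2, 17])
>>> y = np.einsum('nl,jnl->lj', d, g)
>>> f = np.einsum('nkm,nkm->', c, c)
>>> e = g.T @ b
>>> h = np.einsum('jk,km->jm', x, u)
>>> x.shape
(3, 17)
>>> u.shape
(17, 17)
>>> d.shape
(2, 17)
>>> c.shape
(2, 17, 23)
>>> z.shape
(17, 2)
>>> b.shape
(3, 3)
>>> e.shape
(17, 2, 3)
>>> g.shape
(3, 2, 17)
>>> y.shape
(17, 3)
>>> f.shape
()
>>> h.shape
(3, 17)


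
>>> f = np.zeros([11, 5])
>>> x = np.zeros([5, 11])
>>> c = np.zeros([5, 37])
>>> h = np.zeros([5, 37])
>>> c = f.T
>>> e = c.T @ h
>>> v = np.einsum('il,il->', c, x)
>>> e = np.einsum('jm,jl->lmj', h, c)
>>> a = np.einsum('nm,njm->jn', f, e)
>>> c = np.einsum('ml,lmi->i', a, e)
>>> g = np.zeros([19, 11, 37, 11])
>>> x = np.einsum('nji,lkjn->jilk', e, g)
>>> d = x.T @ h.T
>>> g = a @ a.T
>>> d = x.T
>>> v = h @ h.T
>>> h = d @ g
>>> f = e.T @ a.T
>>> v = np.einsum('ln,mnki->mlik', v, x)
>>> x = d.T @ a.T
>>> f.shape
(5, 37, 37)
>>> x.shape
(37, 5, 19, 37)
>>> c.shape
(5,)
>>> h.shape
(11, 19, 5, 37)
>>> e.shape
(11, 37, 5)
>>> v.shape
(37, 5, 11, 19)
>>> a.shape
(37, 11)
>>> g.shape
(37, 37)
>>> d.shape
(11, 19, 5, 37)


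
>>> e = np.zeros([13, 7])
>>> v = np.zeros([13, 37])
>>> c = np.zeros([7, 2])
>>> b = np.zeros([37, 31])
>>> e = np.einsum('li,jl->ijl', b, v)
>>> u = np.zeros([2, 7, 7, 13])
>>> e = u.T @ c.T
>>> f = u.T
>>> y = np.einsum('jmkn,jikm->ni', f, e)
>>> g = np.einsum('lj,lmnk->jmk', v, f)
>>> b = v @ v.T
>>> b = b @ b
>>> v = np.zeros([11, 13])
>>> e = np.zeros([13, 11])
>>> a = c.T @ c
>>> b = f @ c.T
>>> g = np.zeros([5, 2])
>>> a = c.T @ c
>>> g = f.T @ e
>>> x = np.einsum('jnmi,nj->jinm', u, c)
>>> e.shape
(13, 11)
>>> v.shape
(11, 13)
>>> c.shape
(7, 2)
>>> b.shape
(13, 7, 7, 7)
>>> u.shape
(2, 7, 7, 13)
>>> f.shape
(13, 7, 7, 2)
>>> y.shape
(2, 7)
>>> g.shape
(2, 7, 7, 11)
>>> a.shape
(2, 2)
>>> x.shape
(2, 13, 7, 7)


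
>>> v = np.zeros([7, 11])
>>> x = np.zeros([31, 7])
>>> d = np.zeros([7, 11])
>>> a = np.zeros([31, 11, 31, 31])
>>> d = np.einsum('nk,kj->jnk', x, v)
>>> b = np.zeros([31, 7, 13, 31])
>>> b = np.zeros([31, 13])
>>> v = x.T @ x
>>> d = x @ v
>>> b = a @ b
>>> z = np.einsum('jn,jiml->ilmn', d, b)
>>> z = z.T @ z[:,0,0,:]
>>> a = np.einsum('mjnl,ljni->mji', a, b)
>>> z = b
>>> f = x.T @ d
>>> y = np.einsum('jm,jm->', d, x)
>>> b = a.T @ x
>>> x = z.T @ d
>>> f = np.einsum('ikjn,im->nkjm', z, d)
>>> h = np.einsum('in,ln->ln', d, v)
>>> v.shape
(7, 7)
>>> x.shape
(13, 31, 11, 7)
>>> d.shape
(31, 7)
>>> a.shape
(31, 11, 13)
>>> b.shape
(13, 11, 7)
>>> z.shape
(31, 11, 31, 13)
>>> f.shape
(13, 11, 31, 7)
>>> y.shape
()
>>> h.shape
(7, 7)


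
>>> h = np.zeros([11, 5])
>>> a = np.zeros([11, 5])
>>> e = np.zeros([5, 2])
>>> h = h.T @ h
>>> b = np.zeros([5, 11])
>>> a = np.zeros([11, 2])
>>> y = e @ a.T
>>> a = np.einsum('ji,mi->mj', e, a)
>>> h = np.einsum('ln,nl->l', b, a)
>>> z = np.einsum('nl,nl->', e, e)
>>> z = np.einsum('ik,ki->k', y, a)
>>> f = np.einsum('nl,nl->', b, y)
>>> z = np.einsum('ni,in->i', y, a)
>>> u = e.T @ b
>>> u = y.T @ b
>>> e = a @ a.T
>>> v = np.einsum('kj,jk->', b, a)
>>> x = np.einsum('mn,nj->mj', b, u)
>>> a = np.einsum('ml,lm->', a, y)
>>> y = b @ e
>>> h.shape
(5,)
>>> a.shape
()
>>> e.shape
(11, 11)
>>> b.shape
(5, 11)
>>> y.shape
(5, 11)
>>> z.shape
(11,)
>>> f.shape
()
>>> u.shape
(11, 11)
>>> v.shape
()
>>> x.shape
(5, 11)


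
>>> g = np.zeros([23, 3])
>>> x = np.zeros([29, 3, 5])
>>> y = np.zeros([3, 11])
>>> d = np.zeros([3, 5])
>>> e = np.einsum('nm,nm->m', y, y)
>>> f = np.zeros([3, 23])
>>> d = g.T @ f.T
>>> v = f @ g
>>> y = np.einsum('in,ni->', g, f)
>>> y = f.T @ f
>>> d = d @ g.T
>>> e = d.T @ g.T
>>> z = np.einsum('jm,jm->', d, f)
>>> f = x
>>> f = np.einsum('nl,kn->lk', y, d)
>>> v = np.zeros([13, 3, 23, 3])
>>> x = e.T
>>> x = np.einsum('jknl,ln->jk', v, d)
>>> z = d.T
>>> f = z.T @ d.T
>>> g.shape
(23, 3)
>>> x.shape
(13, 3)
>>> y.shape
(23, 23)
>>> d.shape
(3, 23)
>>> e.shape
(23, 23)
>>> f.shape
(3, 3)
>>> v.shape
(13, 3, 23, 3)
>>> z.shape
(23, 3)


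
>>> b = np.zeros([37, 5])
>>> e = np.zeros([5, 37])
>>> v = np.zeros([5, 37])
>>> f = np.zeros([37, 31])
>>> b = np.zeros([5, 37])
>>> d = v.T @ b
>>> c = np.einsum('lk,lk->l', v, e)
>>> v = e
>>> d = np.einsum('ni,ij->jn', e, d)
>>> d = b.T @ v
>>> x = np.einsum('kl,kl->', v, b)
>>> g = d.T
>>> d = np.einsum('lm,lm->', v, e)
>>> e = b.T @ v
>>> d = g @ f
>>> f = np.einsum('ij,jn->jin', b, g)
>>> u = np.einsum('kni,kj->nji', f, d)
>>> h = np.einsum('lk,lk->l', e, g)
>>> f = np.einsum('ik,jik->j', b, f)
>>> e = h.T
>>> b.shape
(5, 37)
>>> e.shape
(37,)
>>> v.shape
(5, 37)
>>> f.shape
(37,)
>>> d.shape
(37, 31)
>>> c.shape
(5,)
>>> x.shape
()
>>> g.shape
(37, 37)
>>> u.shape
(5, 31, 37)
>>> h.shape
(37,)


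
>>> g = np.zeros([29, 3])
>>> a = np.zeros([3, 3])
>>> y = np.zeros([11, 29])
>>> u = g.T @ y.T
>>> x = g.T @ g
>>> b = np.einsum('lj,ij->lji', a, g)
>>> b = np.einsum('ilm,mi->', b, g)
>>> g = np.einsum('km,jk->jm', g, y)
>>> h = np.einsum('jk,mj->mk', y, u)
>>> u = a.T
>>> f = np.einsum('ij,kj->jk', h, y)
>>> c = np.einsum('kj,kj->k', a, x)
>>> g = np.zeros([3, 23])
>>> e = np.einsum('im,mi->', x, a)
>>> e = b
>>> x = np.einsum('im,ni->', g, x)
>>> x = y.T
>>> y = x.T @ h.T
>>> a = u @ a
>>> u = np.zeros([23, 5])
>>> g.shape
(3, 23)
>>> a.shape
(3, 3)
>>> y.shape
(11, 3)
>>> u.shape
(23, 5)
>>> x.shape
(29, 11)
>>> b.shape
()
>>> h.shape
(3, 29)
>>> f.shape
(29, 11)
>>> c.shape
(3,)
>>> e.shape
()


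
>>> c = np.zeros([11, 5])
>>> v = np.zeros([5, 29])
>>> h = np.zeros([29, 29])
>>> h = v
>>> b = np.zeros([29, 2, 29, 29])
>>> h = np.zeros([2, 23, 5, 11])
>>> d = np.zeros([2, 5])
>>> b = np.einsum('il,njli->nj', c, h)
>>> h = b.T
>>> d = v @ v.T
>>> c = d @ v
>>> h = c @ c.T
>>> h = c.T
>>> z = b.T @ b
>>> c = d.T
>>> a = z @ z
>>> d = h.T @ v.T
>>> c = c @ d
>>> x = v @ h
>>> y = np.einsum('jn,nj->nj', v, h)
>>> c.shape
(5, 5)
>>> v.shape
(5, 29)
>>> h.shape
(29, 5)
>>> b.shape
(2, 23)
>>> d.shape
(5, 5)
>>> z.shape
(23, 23)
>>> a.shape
(23, 23)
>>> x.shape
(5, 5)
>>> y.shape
(29, 5)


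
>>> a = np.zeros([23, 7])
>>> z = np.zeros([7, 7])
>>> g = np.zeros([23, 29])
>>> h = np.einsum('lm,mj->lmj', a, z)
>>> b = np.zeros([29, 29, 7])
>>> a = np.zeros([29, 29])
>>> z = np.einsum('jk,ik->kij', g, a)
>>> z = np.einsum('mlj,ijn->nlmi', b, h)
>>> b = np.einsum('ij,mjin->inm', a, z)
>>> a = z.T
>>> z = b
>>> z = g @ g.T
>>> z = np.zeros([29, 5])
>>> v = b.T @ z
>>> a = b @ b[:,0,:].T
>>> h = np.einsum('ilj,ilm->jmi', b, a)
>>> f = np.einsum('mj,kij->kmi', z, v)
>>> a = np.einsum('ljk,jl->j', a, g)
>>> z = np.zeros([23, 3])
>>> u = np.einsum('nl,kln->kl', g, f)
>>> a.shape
(23,)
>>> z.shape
(23, 3)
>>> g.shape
(23, 29)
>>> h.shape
(7, 29, 29)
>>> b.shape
(29, 23, 7)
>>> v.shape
(7, 23, 5)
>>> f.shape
(7, 29, 23)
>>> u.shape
(7, 29)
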